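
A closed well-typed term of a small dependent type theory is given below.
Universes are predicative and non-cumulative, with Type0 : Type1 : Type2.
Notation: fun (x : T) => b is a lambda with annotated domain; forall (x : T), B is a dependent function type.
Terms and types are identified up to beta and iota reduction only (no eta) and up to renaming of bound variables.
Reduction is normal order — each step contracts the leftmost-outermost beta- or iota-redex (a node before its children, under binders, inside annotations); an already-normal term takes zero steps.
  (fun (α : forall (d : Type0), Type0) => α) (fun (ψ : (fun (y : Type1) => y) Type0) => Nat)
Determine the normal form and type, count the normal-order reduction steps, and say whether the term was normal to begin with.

reduced normal form:
  fun (α : Type0) => Nat
inferred type:
  forall (α : Type0), Type0
normal-order step count: 2
started in normal form: no
first redex: a beta-redex


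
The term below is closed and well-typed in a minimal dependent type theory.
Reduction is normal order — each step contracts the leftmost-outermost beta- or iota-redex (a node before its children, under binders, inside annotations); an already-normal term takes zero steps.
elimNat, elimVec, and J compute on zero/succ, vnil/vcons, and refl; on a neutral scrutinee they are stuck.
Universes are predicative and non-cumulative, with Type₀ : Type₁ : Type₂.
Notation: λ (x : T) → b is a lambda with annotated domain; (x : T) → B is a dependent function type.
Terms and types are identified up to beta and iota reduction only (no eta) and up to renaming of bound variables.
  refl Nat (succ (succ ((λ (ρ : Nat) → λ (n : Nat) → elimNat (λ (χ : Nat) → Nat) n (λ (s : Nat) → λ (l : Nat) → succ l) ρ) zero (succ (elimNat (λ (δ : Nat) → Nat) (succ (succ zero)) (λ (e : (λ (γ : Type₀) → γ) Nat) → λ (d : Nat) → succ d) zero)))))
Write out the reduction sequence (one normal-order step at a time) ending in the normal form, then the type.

normal-order reduction sequence:
  refl Nat (succ (succ ((λ (ρ : Nat) → λ (n : Nat) → elimNat (λ (χ : Nat) → Nat) n (λ (s : Nat) → λ (l : Nat) → succ l) ρ) zero (succ (elimNat (λ (δ : Nat) → Nat) (succ (succ zero)) (λ (e : (λ (γ : Type₀) → γ) Nat) → λ (d : Nat) → succ d) zero)))))
  ~> refl Nat (succ (succ ((λ (ρ : Nat) → elimNat (λ (n : Nat) → Nat) ρ (λ (χ : Nat) → λ (s : Nat) → succ s) zero) (succ (elimNat (λ (l : Nat) → Nat) (succ (succ zero)) (λ (δ : (λ (e : Type₀) → e) Nat) → λ (γ : Nat) → succ γ) zero)))))
  ~> refl Nat (succ (succ (elimNat (λ (ρ : Nat) → Nat) (succ (elimNat (λ (n : Nat) → Nat) (succ (succ zero)) (λ (χ : (λ (s : Type₀) → s) Nat) → λ (l : Nat) → succ l) zero)) (λ (δ : Nat) → λ (e : Nat) → succ e) zero)))
  ~> refl Nat (succ (succ (succ (elimNat (λ (ρ : Nat) → Nat) (succ (succ zero)) (λ (n : (λ (χ : Type₀) → χ) Nat) → λ (s : Nat) → succ s) zero))))
  ~> refl Nat (succ (succ (succ (succ (succ zero)))))
type:
  Eq Nat (succ (succ (succ (succ (succ zero))))) (succ (succ (succ (succ (succ zero)))))


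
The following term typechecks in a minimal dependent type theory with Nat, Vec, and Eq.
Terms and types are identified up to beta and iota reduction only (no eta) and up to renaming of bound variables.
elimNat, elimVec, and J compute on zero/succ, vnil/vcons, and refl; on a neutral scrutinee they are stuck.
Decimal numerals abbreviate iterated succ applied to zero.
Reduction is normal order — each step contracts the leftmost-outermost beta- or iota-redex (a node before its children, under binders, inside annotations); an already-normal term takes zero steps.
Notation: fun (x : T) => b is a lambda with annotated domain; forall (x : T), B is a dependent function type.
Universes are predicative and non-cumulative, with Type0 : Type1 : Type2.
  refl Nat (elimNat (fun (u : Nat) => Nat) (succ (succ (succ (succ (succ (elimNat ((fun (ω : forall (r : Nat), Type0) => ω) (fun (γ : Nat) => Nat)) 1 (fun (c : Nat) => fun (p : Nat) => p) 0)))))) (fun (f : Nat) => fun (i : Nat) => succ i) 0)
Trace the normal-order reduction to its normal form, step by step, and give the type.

normal-order reduction sequence:
  refl Nat (elimNat (fun (u : Nat) => Nat) (succ (succ (succ (succ (succ (elimNat ((fun (ω : forall (r : Nat), Type0) => ω) (fun (γ : Nat) => Nat)) 1 (fun (c : Nat) => fun (p : Nat) => p) 0)))))) (fun (f : Nat) => fun (i : Nat) => succ i) 0)
  ~> refl Nat (succ (succ (succ (succ (succ (elimNat ((fun (u : forall (ω : Nat), Type0) => u) (fun (r : Nat) => Nat)) 1 (fun (γ : Nat) => fun (c : Nat) => c) 0))))))
  ~> refl Nat 6
type:
  Eq Nat 6 6


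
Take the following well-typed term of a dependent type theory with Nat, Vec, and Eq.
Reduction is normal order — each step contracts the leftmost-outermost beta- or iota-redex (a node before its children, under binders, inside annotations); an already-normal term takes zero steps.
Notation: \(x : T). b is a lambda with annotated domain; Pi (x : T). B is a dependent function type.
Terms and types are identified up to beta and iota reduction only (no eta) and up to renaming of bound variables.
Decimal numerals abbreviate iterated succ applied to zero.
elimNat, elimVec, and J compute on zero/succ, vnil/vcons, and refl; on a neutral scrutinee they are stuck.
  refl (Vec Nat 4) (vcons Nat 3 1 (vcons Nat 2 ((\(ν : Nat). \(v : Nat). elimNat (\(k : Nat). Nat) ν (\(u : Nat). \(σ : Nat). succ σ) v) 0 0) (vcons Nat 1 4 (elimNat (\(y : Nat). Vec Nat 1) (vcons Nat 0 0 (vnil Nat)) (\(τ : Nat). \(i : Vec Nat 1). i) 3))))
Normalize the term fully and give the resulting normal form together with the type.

normal form:
  refl (Vec Nat 4) (vcons Nat 3 1 (vcons Nat 2 0 (vcons Nat 1 4 (vcons Nat 0 0 (vnil Nat)))))
type:
  Eq (Vec Nat 4) (vcons Nat 3 1 (vcons Nat 2 0 (vcons Nat 1 4 (vcons Nat 0 0 (vnil Nat))))) (vcons Nat 3 1 (vcons Nat 2 0 (vcons Nat 1 4 (vcons Nat 0 0 (vnil Nat)))))
observation: 13 normal-order steps separate the term from its normal form.


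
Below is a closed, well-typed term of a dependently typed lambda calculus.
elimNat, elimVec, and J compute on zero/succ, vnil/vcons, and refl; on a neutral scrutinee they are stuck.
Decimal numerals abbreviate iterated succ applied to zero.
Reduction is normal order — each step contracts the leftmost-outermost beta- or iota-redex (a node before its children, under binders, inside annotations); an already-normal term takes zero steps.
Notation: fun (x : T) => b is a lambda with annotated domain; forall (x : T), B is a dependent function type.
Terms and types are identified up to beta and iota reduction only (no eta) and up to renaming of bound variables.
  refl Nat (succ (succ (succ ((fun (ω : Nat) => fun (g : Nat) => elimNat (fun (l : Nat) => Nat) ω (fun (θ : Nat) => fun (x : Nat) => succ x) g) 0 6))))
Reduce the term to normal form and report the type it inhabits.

normal form:
  refl Nat 9
type:
  Eq Nat 9 9


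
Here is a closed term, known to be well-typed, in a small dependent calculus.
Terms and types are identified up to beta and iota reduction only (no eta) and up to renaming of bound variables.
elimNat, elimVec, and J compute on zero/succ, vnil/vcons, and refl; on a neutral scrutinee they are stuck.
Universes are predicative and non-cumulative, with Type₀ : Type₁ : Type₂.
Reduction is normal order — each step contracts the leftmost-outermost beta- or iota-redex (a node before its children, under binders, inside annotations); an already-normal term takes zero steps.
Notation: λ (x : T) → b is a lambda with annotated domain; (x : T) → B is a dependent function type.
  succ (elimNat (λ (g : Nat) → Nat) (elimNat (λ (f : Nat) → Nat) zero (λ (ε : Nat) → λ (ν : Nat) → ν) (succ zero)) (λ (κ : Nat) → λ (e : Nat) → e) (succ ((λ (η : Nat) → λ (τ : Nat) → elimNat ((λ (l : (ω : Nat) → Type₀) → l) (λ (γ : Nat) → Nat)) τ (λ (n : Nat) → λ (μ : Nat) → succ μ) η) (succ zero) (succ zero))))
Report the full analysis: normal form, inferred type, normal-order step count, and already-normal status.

reduced normal form:
  succ zero
the term's type:
  Nat
steps to reach normal form (normal order): 20
already normal: no
first redex: an elimNat iota-redex


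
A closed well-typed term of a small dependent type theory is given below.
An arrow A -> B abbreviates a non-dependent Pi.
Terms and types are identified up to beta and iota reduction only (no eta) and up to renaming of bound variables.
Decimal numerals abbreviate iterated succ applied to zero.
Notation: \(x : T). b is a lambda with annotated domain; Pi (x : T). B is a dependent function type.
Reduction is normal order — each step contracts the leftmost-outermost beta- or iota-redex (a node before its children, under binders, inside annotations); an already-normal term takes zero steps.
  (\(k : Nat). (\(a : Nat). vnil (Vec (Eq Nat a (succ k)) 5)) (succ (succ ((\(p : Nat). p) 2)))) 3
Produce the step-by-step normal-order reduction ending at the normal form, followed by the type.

normal-order reduction:
  (\(k : Nat). (\(a : Nat). vnil (Vec (Eq Nat a (succ k)) 5)) (succ (succ ((\(p : Nat). p) 2)))) 3
  ~> (\(k : Nat). vnil (Vec (Eq Nat k 4) 5)) (succ (succ ((\(a : Nat). a) 2)))
  ~> vnil (Vec (Eq Nat (succ (succ ((\(k : Nat). k) 2))) 4) 5)
  ~> vnil (Vec (Eq Nat 4 4) 5)
inferred type:
  Vec (Vec (Eq Nat 4 4) 5) 0


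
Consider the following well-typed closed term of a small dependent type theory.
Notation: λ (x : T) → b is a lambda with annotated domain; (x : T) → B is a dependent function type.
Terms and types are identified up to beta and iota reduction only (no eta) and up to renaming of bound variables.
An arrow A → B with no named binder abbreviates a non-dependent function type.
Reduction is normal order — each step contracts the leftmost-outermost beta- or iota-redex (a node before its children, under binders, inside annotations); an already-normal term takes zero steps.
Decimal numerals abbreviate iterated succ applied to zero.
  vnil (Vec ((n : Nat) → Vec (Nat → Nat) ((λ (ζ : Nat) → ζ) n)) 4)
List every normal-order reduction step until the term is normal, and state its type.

normal-order reduction sequence:
  vnil (Vec ((n : Nat) → Vec (Nat → Nat) ((λ (ζ : Nat) → ζ) n)) 4)
  ~> vnil (Vec ((n : Nat) → Vec (Nat → Nat) n) 4)
type:
  Vec (Vec ((n : Nat) → Vec (Nat → Nat) n) 4) 0


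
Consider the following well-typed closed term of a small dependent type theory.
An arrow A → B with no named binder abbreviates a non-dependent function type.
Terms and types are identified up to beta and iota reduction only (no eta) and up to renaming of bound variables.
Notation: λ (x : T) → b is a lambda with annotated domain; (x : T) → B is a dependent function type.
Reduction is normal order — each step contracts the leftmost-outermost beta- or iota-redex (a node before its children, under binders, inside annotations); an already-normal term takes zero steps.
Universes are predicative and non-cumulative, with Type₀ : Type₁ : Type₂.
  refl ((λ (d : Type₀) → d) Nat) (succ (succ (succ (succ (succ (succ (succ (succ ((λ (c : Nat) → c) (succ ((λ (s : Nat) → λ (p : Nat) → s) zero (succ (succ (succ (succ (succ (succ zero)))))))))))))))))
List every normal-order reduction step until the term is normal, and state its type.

normal-order reduction:
  refl ((λ (d : Type₀) → d) Nat) (succ (succ (succ (succ (succ (succ (succ (succ ((λ (c : Nat) → c) (succ ((λ (s : Nat) → λ (p : Nat) → s) zero (succ (succ (succ (succ (succ (succ zero)))))))))))))))))
  ~> refl Nat (succ (succ (succ (succ (succ (succ (succ (succ ((λ (d : Nat) → d) (succ ((λ (c : Nat) → λ (s : Nat) → c) zero (succ (succ (succ (succ (succ (succ zero)))))))))))))))))
  ~> refl Nat (succ (succ (succ (succ (succ (succ (succ (succ (succ ((λ (d : Nat) → λ (c : Nat) → d) zero (succ (succ (succ (succ (succ (succ zero))))))))))))))))
  ~> refl Nat (succ (succ (succ (succ (succ (succ (succ (succ (succ ((λ (d : Nat) → zero) (succ (succ (succ (succ (succ (succ zero))))))))))))))))
  ~> refl Nat (succ (succ (succ (succ (succ (succ (succ (succ (succ zero)))))))))
type:
  Eq Nat (succ (succ (succ (succ (succ (succ (succ (succ (succ zero))))))))) (succ (succ (succ (succ (succ (succ (succ (succ (succ zero)))))))))


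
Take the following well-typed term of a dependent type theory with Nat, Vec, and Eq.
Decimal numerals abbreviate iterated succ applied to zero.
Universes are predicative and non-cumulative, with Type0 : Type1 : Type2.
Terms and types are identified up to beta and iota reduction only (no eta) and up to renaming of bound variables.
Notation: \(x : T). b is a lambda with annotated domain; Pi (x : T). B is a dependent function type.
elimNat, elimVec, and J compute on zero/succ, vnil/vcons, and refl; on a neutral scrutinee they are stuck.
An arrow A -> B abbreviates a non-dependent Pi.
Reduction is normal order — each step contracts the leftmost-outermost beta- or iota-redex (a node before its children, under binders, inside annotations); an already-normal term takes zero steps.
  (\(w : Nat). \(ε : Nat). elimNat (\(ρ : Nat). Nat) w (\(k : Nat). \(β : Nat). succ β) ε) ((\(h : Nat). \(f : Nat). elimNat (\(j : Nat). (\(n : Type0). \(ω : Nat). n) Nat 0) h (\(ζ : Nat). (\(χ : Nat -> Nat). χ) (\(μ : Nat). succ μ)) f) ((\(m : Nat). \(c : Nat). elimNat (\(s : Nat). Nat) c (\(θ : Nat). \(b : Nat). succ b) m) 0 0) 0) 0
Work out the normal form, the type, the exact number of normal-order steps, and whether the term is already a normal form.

reduced normal form:
  0
type:
  Nat
steps to reach normal form (normal order): 9
already normal: no
first redex: a beta-redex


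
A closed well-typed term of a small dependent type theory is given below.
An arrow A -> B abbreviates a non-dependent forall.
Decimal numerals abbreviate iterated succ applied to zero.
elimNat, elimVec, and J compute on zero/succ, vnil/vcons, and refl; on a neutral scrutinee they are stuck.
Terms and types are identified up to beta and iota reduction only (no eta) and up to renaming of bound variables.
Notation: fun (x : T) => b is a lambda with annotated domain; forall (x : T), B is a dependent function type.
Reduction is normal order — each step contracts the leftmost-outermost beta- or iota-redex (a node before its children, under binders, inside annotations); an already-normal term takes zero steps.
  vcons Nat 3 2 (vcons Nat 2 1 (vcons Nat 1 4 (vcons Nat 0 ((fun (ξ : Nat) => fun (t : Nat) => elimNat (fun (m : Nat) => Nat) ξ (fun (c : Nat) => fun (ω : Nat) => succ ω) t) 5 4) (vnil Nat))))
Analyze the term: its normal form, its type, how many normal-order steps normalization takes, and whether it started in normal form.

normal form:
  vcons Nat 3 2 (vcons Nat 2 1 (vcons Nat 1 4 (vcons Nat 0 9 (vnil Nat))))
the term's type:
  Vec Nat 4
normal-order step count: 15
already normal: no
first contracted redex: a beta-redex


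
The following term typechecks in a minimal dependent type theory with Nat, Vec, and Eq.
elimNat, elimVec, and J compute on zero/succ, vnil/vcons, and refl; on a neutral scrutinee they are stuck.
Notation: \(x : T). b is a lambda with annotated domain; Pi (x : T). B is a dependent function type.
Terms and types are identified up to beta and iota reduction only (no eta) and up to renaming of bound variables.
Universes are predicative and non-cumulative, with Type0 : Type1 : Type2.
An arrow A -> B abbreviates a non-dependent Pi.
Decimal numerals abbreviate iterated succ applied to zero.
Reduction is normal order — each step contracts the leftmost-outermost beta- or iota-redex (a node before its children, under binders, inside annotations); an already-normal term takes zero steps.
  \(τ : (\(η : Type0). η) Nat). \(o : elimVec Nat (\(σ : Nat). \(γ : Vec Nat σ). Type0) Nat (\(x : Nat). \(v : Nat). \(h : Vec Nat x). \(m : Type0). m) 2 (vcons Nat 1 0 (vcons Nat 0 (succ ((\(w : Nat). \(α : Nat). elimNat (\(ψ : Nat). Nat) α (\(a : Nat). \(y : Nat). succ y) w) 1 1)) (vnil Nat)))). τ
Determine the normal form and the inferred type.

reduced normal form:
  \(τ : Nat). \(η : Nat). τ
inferred type:
  Nat -> Nat -> Nat
observation: 12 normal-order steps separate the term from its normal form.


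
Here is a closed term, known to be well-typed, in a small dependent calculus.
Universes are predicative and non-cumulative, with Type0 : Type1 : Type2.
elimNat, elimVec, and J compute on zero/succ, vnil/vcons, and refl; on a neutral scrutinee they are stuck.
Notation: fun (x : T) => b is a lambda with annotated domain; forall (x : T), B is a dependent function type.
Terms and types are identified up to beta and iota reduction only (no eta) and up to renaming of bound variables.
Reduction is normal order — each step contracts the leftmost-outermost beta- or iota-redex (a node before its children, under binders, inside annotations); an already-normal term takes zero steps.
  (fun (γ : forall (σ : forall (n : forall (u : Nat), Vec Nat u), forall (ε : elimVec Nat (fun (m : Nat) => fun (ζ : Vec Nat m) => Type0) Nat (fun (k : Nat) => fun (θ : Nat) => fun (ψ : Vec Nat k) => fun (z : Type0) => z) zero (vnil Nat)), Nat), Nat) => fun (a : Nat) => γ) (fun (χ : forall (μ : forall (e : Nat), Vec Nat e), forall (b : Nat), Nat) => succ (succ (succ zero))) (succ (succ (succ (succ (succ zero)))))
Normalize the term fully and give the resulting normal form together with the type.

reduced normal form:
  fun (γ : forall (σ : forall (n : Nat), Vec Nat n), forall (u : Nat), Nat) => succ (succ (succ zero))
inferred type:
  forall (γ : forall (σ : forall (n : Nat), Vec Nat n), forall (u : Nat), Nat), Nat


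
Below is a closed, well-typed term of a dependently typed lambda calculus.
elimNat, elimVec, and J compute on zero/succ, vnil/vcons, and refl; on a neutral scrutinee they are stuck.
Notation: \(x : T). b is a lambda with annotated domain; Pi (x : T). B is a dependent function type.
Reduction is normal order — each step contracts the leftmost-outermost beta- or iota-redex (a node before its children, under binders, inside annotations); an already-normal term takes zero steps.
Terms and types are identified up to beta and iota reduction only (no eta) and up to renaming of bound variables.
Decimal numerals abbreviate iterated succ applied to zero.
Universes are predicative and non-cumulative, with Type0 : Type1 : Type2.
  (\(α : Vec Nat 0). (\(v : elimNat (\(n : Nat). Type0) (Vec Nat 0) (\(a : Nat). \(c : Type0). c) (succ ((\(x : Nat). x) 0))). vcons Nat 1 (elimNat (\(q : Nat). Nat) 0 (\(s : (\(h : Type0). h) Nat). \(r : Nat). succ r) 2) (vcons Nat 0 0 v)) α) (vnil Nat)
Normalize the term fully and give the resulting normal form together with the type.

normal form:
  vcons Nat 1 2 (vcons Nat 0 0 (vnil Nat))
type:
  Vec Nat 2


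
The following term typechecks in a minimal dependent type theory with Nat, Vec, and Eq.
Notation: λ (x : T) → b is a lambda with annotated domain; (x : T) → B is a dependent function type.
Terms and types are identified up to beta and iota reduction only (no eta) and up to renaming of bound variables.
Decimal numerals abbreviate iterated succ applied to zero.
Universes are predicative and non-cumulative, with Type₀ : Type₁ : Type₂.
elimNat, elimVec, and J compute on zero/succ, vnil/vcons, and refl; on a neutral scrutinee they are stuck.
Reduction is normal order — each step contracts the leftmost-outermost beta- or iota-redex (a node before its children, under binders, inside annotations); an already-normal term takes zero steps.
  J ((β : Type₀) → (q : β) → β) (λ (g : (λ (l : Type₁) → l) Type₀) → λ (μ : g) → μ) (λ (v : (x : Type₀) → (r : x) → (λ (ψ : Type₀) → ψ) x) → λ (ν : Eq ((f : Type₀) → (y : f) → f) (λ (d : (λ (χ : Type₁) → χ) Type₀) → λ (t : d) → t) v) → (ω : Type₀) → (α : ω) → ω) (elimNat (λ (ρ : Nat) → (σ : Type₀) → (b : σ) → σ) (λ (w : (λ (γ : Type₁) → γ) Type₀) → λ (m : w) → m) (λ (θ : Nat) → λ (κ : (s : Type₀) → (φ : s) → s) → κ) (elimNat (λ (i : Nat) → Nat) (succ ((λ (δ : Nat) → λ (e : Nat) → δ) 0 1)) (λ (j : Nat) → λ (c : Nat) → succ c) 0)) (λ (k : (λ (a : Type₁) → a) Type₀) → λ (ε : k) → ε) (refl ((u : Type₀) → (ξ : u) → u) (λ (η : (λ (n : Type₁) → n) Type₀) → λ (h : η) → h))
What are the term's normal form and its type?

normal form:
  λ (β : Type₀) → λ (q : β) → q
type:
  (β : Type₀) → (q : β) → β
observation: the term reaches its normal form after 9 normal-order steps.


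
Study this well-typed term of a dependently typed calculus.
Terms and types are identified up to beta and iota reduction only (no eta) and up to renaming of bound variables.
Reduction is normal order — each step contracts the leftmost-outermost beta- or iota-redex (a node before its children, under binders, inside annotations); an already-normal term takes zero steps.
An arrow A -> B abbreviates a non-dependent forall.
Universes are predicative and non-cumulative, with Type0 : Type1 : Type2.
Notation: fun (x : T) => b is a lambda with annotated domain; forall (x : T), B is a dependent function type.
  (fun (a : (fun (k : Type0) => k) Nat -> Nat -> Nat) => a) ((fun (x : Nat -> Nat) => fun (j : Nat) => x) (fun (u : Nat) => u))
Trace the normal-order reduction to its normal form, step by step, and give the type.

reduction (normal order):
  (fun (a : (fun (k : Type0) => k) Nat -> Nat -> Nat) => a) ((fun (x : Nat -> Nat) => fun (j : Nat) => x) (fun (u : Nat) => u))
  ~> (fun (a : Nat -> Nat) => fun (k : Nat) => a) (fun (x : Nat) => x)
  ~> fun (a : Nat) => fun (k : Nat) => k
type:
  Nat -> Nat -> Nat


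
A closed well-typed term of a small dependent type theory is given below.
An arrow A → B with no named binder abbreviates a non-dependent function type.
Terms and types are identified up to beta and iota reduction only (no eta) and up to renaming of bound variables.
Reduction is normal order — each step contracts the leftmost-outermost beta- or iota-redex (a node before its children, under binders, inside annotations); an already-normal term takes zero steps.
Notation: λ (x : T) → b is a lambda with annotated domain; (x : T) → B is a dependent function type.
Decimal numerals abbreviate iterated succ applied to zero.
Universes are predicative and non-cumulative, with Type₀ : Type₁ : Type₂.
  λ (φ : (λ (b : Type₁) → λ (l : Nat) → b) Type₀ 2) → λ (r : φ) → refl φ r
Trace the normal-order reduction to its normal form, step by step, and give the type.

normal-order reduction sequence:
  λ (φ : (λ (b : Type₁) → λ (l : Nat) → b) Type₀ 2) → λ (r : φ) → refl φ r
  ~> λ (φ : (λ (b : Nat) → Type₀) 2) → λ (l : φ) → refl φ l
  ~> λ (φ : Type₀) → λ (b : φ) → refl φ b
the term's type:
  (φ : Type₀) → (b : φ) → Eq φ b b


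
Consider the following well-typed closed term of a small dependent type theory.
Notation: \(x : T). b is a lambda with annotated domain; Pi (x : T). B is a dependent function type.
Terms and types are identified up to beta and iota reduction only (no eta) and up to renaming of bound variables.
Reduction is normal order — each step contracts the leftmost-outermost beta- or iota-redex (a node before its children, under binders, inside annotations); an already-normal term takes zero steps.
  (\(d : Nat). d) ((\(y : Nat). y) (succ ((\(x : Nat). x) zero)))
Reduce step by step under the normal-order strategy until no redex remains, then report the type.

reduction (normal order):
  (\(d : Nat). d) ((\(y : Nat). y) (succ ((\(x : Nat). x) zero)))
  ~> (\(d : Nat). d) (succ ((\(y : Nat). y) zero))
  ~> succ ((\(d : Nat). d) zero)
  ~> succ zero
inferred type:
  Nat


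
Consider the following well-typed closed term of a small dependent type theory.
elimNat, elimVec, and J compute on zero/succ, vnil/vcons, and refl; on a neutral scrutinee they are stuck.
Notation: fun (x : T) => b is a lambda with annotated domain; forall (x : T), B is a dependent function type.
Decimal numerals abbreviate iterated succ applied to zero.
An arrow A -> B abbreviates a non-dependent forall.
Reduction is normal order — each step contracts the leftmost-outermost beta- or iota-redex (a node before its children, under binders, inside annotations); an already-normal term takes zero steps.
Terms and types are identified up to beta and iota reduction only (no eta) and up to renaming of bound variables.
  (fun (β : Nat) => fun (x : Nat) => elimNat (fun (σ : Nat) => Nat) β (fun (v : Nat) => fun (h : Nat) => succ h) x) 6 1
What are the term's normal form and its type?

normal form:
  7
inferred type:
  Nat


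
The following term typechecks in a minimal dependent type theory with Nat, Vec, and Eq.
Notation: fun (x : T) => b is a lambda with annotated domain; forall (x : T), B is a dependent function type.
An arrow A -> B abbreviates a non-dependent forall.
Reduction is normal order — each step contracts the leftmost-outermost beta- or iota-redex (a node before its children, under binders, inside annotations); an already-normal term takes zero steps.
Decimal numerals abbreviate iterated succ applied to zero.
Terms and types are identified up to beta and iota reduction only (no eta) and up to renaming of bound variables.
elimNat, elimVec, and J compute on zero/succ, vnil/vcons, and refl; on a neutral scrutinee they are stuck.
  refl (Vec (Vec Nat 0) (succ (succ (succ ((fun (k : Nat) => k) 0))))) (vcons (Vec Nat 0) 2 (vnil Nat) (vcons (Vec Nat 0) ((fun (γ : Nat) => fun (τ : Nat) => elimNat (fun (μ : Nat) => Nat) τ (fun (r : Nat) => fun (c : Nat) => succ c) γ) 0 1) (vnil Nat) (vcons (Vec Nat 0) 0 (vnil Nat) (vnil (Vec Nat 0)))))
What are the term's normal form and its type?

resulting normal form:
  refl (Vec (Vec Nat 0) 3) (vcons (Vec Nat 0) 2 (vnil Nat) (vcons (Vec Nat 0) 1 (vnil Nat) (vcons (Vec Nat 0) 0 (vnil Nat) (vnil (Vec Nat 0)))))
type:
  Eq (Vec (Vec Nat 0) 3) (vcons (Vec Nat 0) 2 (vnil Nat) (vcons (Vec Nat 0) 1 (vnil Nat) (vcons (Vec Nat 0) 0 (vnil Nat) (vnil (Vec Nat 0))))) (vcons (Vec Nat 0) 2 (vnil Nat) (vcons (Vec Nat 0) 1 (vnil Nat) (vcons (Vec Nat 0) 0 (vnil Nat) (vnil (Vec Nat 0)))))
observation: 4 normal-order steps normalize the term, beginning with a beta-redex.


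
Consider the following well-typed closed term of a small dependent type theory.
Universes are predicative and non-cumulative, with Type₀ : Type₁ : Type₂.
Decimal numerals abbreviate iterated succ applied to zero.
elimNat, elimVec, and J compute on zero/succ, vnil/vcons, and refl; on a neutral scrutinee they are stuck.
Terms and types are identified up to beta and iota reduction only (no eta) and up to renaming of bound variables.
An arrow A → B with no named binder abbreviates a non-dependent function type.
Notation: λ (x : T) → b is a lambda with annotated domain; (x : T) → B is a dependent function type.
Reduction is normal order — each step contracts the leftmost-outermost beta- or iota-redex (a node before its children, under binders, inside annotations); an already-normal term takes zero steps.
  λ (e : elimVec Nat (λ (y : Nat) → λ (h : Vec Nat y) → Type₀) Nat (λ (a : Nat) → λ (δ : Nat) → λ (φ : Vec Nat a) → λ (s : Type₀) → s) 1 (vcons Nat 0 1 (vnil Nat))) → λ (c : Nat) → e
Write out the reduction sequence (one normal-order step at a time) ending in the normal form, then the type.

reduction (normal order):
  λ (e : elimVec Nat (λ (y : Nat) → λ (h : Vec Nat y) → Type₀) Nat (λ (a : Nat) → λ (δ : Nat) → λ (φ : Vec Nat a) → λ (s : Type₀) → s) 1 (vcons Nat 0 1 (vnil Nat))) → λ (c : Nat) → e
  ~> λ (e : (λ (y : Nat) → λ (h : Nat) → λ (a : Vec Nat y) → λ (δ : Type₀) → δ) 0 1 (vnil Nat) (elimVec Nat (λ (φ : Nat) → λ (s : Vec Nat φ) → Type₀) Nat (λ (c : Nat) → λ (f : Nat) → λ (b : Vec Nat c) → λ (g : Type₀) → g) 0 (vnil Nat))) → λ (ω : Nat) → e
  ~> λ (e : (λ (y : Nat) → λ (h : Vec Nat 0) → λ (a : Type₀) → a) 1 (vnil Nat) (elimVec Nat (λ (δ : Nat) → λ (φ : Vec Nat δ) → Type₀) Nat (λ (s : Nat) → λ (c : Nat) → λ (f : Vec Nat s) → λ (b : Type₀) → b) 0 (vnil Nat))) → λ (g : Nat) → e
  ~> λ (e : (λ (y : Vec Nat 0) → λ (h : Type₀) → h) (vnil Nat) (elimVec Nat (λ (a : Nat) → λ (δ : Vec Nat a) → Type₀) Nat (λ (φ : Nat) → λ (s : Nat) → λ (c : Vec Nat φ) → λ (f : Type₀) → f) 0 (vnil Nat))) → λ (b : Nat) → e
  ~> λ (e : (λ (y : Type₀) → y) (elimVec Nat (λ (h : Nat) → λ (a : Vec Nat h) → Type₀) Nat (λ (δ : Nat) → λ (φ : Nat) → λ (s : Vec Nat δ) → λ (c : Type₀) → c) 0 (vnil Nat))) → λ (f : Nat) → e
  ~> λ (e : elimVec Nat (λ (y : Nat) → λ (h : Vec Nat y) → Type₀) Nat (λ (a : Nat) → λ (δ : Nat) → λ (φ : Vec Nat a) → λ (s : Type₀) → s) 0 (vnil Nat)) → λ (c : Nat) → e
  ~> λ (e : Nat) → λ (y : Nat) → e
the term's type:
  Nat → Nat → Nat


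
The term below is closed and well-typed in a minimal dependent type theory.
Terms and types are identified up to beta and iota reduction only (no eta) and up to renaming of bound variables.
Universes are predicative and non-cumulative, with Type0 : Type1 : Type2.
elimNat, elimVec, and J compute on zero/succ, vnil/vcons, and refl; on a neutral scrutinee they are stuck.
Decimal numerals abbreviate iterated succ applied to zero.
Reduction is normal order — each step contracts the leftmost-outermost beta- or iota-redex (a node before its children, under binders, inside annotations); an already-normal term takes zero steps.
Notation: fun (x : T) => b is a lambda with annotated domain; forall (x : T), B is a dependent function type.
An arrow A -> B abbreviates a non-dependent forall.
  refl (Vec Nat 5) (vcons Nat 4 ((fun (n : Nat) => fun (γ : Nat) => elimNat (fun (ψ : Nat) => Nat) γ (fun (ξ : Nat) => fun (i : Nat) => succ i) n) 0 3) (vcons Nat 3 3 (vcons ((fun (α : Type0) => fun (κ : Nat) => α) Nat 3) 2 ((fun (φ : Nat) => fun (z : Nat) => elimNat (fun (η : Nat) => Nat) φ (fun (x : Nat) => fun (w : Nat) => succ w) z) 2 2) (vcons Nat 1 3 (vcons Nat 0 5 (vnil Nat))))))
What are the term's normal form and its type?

reduced normal form:
  refl (Vec Nat 5) (vcons Nat 4 3 (vcons Nat 3 3 (vcons Nat 2 4 (vcons Nat 1 3 (vcons Nat 0 5 (vnil Nat))))))
type:
  Eq (Vec Nat 5) (vcons Nat 4 3 (vcons Nat 3 3 (vcons Nat 2 4 (vcons Nat 1 3 (vcons Nat 0 5 (vnil Nat)))))) (vcons Nat 4 3 (vcons Nat 3 3 (vcons Nat 2 4 (vcons Nat 1 3 (vcons Nat 0 5 (vnil Nat))))))
observation: normalization takes exactly 14 steps under the normal-order strategy.


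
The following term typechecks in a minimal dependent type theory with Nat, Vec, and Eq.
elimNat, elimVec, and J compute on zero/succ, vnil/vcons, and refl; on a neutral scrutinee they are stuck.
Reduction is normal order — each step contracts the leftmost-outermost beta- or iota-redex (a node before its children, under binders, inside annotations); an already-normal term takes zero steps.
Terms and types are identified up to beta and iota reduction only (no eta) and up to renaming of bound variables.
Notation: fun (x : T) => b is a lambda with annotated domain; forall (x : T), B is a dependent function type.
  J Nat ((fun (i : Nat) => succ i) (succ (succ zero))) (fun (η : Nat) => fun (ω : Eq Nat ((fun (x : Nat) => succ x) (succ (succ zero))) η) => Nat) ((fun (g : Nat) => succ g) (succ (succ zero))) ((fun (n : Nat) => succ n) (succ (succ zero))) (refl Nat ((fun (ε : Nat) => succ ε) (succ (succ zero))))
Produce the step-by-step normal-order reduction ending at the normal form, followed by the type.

normal-order reduction sequence:
  J Nat ((fun (i : Nat) => succ i) (succ (succ zero))) (fun (η : Nat) => fun (ω : Eq Nat ((fun (x : Nat) => succ x) (succ (succ zero))) η) => Nat) ((fun (g : Nat) => succ g) (succ (succ zero))) ((fun (n : Nat) => succ n) (succ (succ zero))) (refl Nat ((fun (ε : Nat) => succ ε) (succ (succ zero))))
  ~> (fun (i : Nat) => succ i) (succ (succ zero))
  ~> succ (succ (succ zero))
type:
  Nat


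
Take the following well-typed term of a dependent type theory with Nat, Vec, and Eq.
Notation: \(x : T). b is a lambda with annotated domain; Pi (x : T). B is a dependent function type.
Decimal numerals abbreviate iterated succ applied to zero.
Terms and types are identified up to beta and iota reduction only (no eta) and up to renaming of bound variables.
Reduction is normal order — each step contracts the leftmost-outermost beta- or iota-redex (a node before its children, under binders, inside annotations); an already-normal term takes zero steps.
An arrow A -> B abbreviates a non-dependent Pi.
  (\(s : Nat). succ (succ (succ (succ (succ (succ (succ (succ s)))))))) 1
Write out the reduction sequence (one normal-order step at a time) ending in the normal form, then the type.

normal-order reduction:
  (\(s : Nat). succ (succ (succ (succ (succ (succ (succ (succ s)))))))) 1
  ~> 9
type:
  Nat


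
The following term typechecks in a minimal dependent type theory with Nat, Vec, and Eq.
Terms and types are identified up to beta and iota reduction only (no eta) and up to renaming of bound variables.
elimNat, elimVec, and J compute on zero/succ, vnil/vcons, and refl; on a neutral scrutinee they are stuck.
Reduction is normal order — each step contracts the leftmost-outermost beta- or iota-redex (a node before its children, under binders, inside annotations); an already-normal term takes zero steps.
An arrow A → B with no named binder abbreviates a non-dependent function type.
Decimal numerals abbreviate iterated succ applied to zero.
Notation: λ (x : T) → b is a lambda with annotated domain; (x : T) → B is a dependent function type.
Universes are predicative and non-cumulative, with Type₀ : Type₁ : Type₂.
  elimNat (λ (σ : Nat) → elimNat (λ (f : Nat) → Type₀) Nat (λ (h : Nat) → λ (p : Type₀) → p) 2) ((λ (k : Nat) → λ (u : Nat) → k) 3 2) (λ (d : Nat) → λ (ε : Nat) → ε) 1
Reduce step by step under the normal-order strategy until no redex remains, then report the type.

normal-order reduction sequence:
  elimNat (λ (σ : Nat) → elimNat (λ (f : Nat) → Type₀) Nat (λ (h : Nat) → λ (p : Type₀) → p) 2) ((λ (k : Nat) → λ (u : Nat) → k) 3 2) (λ (d : Nat) → λ (ε : Nat) → ε) 1
  ~> (λ (σ : Nat) → λ (f : Nat) → f) 0 (elimNat (λ (h : Nat) → elimNat (λ (p : Nat) → Type₀) Nat (λ (k : Nat) → λ (u : Type₀) → u) 2) ((λ (d : Nat) → λ (ε : Nat) → d) 3 2) (λ (μ : Nat) → λ (ρ : Nat) → ρ) 0)
  ~> (λ (σ : Nat) → σ) (elimNat (λ (f : Nat) → elimNat (λ (h : Nat) → Type₀) Nat (λ (p : Nat) → λ (k : Type₀) → k) 2) ((λ (u : Nat) → λ (d : Nat) → u) 3 2) (λ (ε : Nat) → λ (μ : Nat) → μ) 0)
  ~> elimNat (λ (σ : Nat) → elimNat (λ (f : Nat) → Type₀) Nat (λ (h : Nat) → λ (p : Type₀) → p) 2) ((λ (k : Nat) → λ (u : Nat) → k) 3 2) (λ (d : Nat) → λ (ε : Nat) → ε) 0
  ~> (λ (σ : Nat) → λ (f : Nat) → σ) 3 2
  ~> (λ (σ : Nat) → 3) 2
  ~> 3
the term's type:
  Nat


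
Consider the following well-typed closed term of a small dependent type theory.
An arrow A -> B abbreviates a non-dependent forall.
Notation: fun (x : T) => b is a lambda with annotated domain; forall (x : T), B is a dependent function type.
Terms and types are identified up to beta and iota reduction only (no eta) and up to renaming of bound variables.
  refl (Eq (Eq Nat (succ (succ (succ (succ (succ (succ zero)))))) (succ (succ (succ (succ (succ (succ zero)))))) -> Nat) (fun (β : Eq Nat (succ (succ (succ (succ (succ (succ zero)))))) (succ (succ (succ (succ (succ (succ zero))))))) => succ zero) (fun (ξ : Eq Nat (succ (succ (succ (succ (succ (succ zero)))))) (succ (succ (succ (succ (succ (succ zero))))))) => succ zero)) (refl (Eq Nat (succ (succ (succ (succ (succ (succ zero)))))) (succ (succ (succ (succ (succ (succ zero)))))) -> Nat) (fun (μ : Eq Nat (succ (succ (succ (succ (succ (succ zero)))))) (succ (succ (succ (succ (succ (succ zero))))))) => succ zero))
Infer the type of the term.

inferred type:
  Eq (Eq (Eq Nat (succ (succ (succ (succ (succ (succ zero)))))) (succ (succ (succ (succ (succ (succ zero)))))) -> Nat) (fun (β : Eq Nat (succ (succ (succ (succ (succ (succ zero)))))) (succ (succ (succ (succ (succ (succ zero))))))) => succ zero) (fun (ξ : Eq Nat (succ (succ (succ (succ (succ (succ zero)))))) (succ (succ (succ (succ (succ (succ zero))))))) => succ zero)) (refl (Eq Nat (succ (succ (succ (succ (succ (succ zero)))))) (succ (succ (succ (succ (succ (succ zero)))))) -> Nat) (fun (μ : Eq Nat (succ (succ (succ (succ (succ (succ zero)))))) (succ (succ (succ (succ (succ (succ zero))))))) => succ zero)) (refl (Eq Nat (succ (succ (succ (succ (succ (succ zero)))))) (succ (succ (succ (succ (succ (succ zero)))))) -> Nat) (fun (ζ : Eq Nat (succ (succ (succ (succ (succ (succ zero)))))) (succ (succ (succ (succ (succ (succ zero))))))) => succ zero))


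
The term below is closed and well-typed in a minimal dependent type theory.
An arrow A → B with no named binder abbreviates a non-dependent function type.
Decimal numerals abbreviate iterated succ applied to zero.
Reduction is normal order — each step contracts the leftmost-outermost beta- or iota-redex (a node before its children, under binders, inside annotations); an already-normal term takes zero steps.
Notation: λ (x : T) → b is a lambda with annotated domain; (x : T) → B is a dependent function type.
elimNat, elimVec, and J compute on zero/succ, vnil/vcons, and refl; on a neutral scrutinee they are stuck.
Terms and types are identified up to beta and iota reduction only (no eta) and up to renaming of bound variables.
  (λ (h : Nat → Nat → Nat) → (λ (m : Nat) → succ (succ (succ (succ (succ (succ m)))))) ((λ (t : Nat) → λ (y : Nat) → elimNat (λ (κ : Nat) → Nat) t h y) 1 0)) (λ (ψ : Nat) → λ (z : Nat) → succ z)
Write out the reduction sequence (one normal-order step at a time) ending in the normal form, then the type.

reduction (normal order):
  (λ (h : Nat → Nat → Nat) → (λ (m : Nat) → succ (succ (succ (succ (succ (succ m)))))) ((λ (t : Nat) → λ (y : Nat) → elimNat (λ (κ : Nat) → Nat) t h y) 1 0)) (λ (ψ : Nat) → λ (z : Nat) → succ z)
  ~> (λ (h : Nat) → succ (succ (succ (succ (succ (succ h)))))) ((λ (m : Nat) → λ (t : Nat) → elimNat (λ (y : Nat) → Nat) m (λ (κ : Nat) → λ (ψ : Nat) → succ ψ) t) 1 0)
  ~> succ (succ (succ (succ (succ (succ ((λ (h : Nat) → λ (m : Nat) → elimNat (λ (t : Nat) → Nat) h (λ (y : Nat) → λ (κ : Nat) → succ κ) m) 1 0))))))
  ~> succ (succ (succ (succ (succ (succ ((λ (h : Nat) → elimNat (λ (m : Nat) → Nat) 1 (λ (t : Nat) → λ (y : Nat) → succ y) h) 0))))))
  ~> succ (succ (succ (succ (succ (succ (elimNat (λ (h : Nat) → Nat) 1 (λ (m : Nat) → λ (t : Nat) → succ t) 0))))))
  ~> 7
the term's type:
  Nat


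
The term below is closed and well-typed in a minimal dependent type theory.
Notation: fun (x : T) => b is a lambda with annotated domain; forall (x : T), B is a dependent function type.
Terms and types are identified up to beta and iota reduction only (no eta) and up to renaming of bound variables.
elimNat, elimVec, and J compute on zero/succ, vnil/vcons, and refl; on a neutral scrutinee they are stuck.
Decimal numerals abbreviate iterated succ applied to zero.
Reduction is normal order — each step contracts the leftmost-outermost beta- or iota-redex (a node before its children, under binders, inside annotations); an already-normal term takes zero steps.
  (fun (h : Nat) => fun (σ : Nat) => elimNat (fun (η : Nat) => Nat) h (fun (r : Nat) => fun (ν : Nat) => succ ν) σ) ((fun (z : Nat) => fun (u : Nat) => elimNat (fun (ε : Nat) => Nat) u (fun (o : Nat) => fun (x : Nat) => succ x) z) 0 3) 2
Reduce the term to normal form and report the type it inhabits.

reduced normal form:
  5
the term's type:
  Nat
observation: 12 normal-order steps separate the term from its normal form.


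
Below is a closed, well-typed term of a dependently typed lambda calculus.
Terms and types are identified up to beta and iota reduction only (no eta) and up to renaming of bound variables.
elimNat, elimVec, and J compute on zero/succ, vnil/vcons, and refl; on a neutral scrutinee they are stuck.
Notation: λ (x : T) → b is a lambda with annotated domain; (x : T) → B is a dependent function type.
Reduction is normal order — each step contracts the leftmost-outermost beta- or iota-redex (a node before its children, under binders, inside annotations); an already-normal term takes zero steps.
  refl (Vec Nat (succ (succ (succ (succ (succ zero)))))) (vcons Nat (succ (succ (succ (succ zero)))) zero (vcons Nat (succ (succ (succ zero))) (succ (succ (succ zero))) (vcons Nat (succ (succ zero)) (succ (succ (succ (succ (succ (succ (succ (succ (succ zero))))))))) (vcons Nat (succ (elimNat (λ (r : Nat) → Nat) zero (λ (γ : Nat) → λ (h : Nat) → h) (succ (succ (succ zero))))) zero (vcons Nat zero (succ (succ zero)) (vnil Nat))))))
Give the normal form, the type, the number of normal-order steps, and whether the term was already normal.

reduced normal form:
  refl (Vec Nat (succ (succ (succ (succ (succ zero)))))) (vcons Nat (succ (succ (succ (succ zero)))) zero (vcons Nat (succ (succ (succ zero))) (succ (succ (succ zero))) (vcons Nat (succ (succ zero)) (succ (succ (succ (succ (succ (succ (succ (succ (succ zero))))))))) (vcons Nat (succ zero) zero (vcons Nat zero (succ (succ zero)) (vnil Nat))))))
type:
  Eq (Vec Nat (succ (succ (succ (succ (succ zero)))))) (vcons Nat (succ (succ (succ (succ zero)))) zero (vcons Nat (succ (succ (succ zero))) (succ (succ (succ zero))) (vcons Nat (succ (succ zero)) (succ (succ (succ (succ (succ (succ (succ (succ (succ zero))))))))) (vcons Nat (succ zero) zero (vcons Nat zero (succ (succ zero)) (vnil Nat)))))) (vcons Nat (succ (succ (succ (succ zero)))) zero (vcons Nat (succ (succ (succ zero))) (succ (succ (succ zero))) (vcons Nat (succ (succ zero)) (succ (succ (succ (succ (succ (succ (succ (succ (succ zero))))))))) (vcons Nat (succ zero) zero (vcons Nat zero (succ (succ zero)) (vnil Nat))))))
reduction steps (normal order): 10
started in normal form: no
first contracted redex: an elimNat iota-redex
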